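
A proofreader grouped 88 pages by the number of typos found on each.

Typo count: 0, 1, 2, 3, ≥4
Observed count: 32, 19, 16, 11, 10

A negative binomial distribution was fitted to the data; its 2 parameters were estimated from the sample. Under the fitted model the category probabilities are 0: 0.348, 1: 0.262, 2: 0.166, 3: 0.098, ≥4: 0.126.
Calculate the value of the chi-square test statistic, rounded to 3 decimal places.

Expected counts E_i = n·p_i: 88×0.348 = 30.624, 88×0.262 = 23.056, 88×0.166 = 14.608, 88×0.098 = 8.624, 88×0.126 = 11.088.
0: (32 − 30.624)²/30.624 = 1.893376/30.624 = 0.0618
1: (19 − 23.056)²/23.056 = 16.451136/23.056 = 0.7135
2: (16 − 14.608)²/14.608 = 1.937664/14.608 = 0.1326
3: (11 − 8.624)²/8.624 = 5.645376/8.624 = 0.6546
≥4: (10 − 11.088)²/11.088 = 1.183744/11.088 = 0.1068
Sum = 1.669

1.669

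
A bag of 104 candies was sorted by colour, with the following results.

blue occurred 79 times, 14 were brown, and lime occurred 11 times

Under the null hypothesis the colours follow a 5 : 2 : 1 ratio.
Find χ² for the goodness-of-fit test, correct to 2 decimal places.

Ratio total = 8. Expected counts: 104×5/8 = 65, 104×2/8 = 26, 104×1/8 = 13.
cat         O        E   (O−E)²/E
blue       79       65      3.015
brown      14       26      5.538
lime       11       13      0.308
Sum = 8.86

8.86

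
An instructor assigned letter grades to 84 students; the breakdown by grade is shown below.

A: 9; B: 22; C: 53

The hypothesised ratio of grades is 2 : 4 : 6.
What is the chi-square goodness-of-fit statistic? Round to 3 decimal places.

Ratio total = 12. Expected counts: 84×2/12 = 14, 84×4/12 = 28, 84×6/12 = 42.
cat         O        E   (O−E)²/E
A           9       14     1.7857
B          22       28     1.2857
C          53       42     2.8810
Sum = 5.952

5.952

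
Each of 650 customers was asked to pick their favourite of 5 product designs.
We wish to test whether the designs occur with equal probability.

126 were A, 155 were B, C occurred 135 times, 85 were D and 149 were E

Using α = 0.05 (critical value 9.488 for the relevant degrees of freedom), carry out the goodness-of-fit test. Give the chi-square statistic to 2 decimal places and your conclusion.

Expected count for each of the 5 categories: 650/5 = 130.
cat         O        E   (O−E)²/E
A         126      130      0.123
B         155      130      4.808
C         135      130      0.192
D          85      130     15.577
E         149      130      2.777
Sum = 23.48
df = 4. Since 23.48 > 9.488, we reject H₀.

23.48; reject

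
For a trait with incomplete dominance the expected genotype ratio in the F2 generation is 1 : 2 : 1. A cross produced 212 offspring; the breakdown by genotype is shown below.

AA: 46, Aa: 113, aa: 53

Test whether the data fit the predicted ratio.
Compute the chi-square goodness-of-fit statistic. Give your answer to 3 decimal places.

Ratio total = 4. Expected counts: 212×1/4 = 53, 212×2/4 = 106, 212×1/4 = 53.
χ² = (46−53)²/53 + (113−106)²/106 + (53−53)²/53
   = 0.9245 + 0.4623 + 0.0000
Sum = 1.387

1.387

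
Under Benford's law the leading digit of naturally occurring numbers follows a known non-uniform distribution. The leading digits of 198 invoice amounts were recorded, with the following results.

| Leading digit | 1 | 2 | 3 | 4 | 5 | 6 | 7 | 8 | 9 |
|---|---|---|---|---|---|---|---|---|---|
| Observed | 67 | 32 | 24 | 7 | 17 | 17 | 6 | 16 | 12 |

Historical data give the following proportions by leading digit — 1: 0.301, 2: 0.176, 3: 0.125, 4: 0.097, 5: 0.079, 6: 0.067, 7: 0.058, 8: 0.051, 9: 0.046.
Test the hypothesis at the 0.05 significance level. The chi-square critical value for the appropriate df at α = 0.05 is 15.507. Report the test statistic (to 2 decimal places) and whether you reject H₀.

17.09; reject

Expected counts E_i = n·p_i: 198×0.301 = 59.598, 198×0.176 = 34.848, 198×0.125 = 24.75, 198×0.097 = 19.206, 198×0.079 = 15.642, 198×0.067 = 13.266, 198×0.058 = 11.484, 198×0.051 = 10.098, 198×0.046 = 9.108.
1: (67 − 59.598)²/59.598 = 54.789604/59.598 = 0.919
2: (32 − 34.848)²/34.848 = 8.111104/34.848 = 0.233
3: (24 − 24.75)²/24.75 = 0.5625/24.75 = 0.023
4: (7 − 19.206)²/19.206 = 148.986436/19.206 = 7.757
5: (17 − 15.642)²/15.642 = 1.844164/15.642 = 0.118
6: (17 − 13.266)²/13.266 = 13.942756/13.266 = 1.051
7: (6 − 11.484)²/11.484 = 30.074256/11.484 = 2.619
8: (16 − 10.098)²/10.098 = 34.833604/10.098 = 3.450
9: (12 − 9.108)²/9.108 = 8.363664/9.108 = 0.918
Sum = 17.09
df = 8. Since 17.09 > 15.507, we reject H₀.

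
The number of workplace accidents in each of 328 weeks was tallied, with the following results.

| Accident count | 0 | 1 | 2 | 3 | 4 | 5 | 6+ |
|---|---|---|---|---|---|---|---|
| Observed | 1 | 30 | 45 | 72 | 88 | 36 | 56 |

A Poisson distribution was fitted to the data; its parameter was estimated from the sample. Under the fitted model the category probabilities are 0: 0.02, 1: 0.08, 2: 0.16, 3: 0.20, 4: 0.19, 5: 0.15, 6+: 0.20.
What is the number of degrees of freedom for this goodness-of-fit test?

There are k = 7 categories and 1 parameter estimated from the data, so df = 7 − 1 − 1 = 5.

5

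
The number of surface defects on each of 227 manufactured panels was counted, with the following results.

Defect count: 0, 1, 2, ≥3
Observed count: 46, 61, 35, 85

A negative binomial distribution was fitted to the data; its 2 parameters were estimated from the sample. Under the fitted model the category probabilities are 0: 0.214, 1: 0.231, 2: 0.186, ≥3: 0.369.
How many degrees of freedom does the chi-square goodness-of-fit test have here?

There are k = 4 categories and 2 parameters estimated from the data, so df = 4 − 1 − 2 = 1.

1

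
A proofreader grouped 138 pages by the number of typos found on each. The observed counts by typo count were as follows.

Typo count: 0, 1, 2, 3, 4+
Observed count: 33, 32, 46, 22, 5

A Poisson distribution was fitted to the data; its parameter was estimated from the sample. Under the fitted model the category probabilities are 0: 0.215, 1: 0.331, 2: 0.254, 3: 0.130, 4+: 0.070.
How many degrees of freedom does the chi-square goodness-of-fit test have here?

3

There are k = 5 categories and 1 parameter estimated from the data, so df = 5 − 1 − 1 = 3.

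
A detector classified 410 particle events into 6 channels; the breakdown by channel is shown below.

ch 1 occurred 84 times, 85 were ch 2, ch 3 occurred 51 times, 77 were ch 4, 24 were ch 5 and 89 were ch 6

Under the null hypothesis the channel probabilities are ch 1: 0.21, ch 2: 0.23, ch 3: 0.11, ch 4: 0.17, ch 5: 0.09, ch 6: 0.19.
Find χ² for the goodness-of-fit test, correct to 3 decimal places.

Expected counts E_i = n·p_i: 410×0.21 = 86.1, 410×0.23 = 94.3, 410×0.11 = 45.1, 410×0.17 = 69.7, 410×0.09 = 36.9, 410×0.19 = 77.9.
χ² = (84−86.1)²/86.1 + (85−94.3)²/94.3 + (51−45.1)²/45.1 + (77−69.7)²/69.7 + (24−36.9)²/36.9 + (89−77.9)²/77.9
   = 0.0512 + 0.9172 + 0.7718 + 0.7646 + 4.5098 + 1.5816
Sum = 8.596

8.596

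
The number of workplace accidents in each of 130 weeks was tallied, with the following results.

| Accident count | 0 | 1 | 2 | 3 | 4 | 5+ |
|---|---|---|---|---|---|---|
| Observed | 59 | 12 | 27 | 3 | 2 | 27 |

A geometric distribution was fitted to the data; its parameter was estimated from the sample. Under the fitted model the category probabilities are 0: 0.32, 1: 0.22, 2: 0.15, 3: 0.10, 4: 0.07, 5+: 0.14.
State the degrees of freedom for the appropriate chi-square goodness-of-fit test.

4

There are k = 6 categories and 1 parameter estimated from the data, so df = 6 − 1 − 1 = 4.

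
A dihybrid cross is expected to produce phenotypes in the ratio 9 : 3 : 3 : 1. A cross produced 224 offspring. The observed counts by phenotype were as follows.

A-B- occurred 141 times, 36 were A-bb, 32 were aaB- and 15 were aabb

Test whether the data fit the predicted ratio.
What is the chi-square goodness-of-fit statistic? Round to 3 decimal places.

Ratio total = 16. Expected counts: 224×9/16 = 126, 224×3/16 = 42, 224×3/16 = 42, 224×1/16 = 14.
cat         O        E   (O−E)²/E
A-B-      141      126     1.7857
A-bb       36       42     0.8571
aaB-       32       42     2.3810
aabb       15       14     0.0714
Sum = 5.095

5.095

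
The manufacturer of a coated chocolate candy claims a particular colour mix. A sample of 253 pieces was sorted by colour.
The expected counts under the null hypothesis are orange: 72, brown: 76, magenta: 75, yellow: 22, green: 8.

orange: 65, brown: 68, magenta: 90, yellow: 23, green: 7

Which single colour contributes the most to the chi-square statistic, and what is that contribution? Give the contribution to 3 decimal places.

magenta, 3.000

χ² = (65−72)²/72 + (68−76)²/76 + (90−75)²/75 + (23−22)²/22 + (7−8)²/8
   = 0.6806 + 0.8421 + 3.0000 + 0.0455 + 0.1250
The largest term is for magenta: 3.000.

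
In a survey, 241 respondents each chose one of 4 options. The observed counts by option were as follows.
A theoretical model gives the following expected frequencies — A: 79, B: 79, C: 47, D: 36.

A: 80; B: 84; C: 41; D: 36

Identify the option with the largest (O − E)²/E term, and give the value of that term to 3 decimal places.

C, 0.766

cat         O        E   (O−E)²/E
A          80       79     0.0127
B          84       79     0.3165
C          41       47     0.7660
D          36       36     0.0000
The largest term is for C: 0.766.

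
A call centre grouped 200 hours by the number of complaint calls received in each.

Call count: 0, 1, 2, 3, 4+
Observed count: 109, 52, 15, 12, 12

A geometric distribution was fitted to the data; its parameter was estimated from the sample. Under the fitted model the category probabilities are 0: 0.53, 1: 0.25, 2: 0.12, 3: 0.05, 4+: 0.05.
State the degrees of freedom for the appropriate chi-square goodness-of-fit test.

There are k = 5 categories and 1 parameter estimated from the data, so df = 5 − 1 − 1 = 3.

3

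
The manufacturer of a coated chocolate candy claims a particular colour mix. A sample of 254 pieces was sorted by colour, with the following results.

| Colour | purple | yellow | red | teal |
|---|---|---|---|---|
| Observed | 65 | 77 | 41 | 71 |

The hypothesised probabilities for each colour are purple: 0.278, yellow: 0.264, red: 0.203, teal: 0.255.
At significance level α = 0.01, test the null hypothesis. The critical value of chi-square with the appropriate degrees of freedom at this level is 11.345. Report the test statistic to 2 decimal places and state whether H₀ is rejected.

Expected counts E_i = n·p_i: 254×0.278 = 70.612, 254×0.264 = 67.056, 254×0.203 = 51.562, 254×0.255 = 64.77.
χ² = (65−70.612)²/70.612 + (77−67.056)²/67.056 + (41−51.562)²/51.562 + (71−64.77)²/64.77
   = 0.446 + 1.475 + 2.164 + 0.599
Sum = 4.68
df = 3. Since 4.68 < 11.345, we do not reject H₀.

4.68; do not reject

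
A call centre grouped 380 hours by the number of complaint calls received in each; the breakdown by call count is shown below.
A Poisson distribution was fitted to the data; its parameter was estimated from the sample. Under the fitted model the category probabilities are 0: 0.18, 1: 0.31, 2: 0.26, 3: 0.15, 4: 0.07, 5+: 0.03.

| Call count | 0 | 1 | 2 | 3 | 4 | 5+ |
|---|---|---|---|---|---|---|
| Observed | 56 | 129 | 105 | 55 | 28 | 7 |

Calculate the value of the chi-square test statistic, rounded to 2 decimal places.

5.54

Expected counts E_i = n·p_i: 380×0.18 = 68.4, 380×0.31 = 117.8, 380×0.26 = 98.8, 380×0.15 = 57, 380×0.07 = 26.6, 380×0.03 = 11.4.
0: (56 − 68.4)²/68.4 = 153.76/68.4 = 2.248
1: (129 − 117.8)²/117.8 = 125.44/117.8 = 1.065
2: (105 − 98.8)²/98.8 = 38.44/98.8 = 0.389
3: (55 − 57)²/57 = 4/57 = 0.070
4: (28 − 26.6)²/26.6 = 1.96/26.6 = 0.074
5+: (7 − 11.4)²/11.4 = 19.36/11.4 = 1.698
Sum = 5.54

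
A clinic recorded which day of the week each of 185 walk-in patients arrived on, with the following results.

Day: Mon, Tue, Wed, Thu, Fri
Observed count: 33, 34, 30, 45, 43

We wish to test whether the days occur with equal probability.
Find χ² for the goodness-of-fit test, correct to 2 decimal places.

4.70

Expected count for each of the 5 categories: 185/5 = 37.
χ² = (33−37)²/37 + (34−37)²/37 + (30−37)²/37 + (45−37)²/37 + (43−37)²/37
   = 0.432 + 0.243 + 1.324 + 1.730 + 0.973
Sum = 4.70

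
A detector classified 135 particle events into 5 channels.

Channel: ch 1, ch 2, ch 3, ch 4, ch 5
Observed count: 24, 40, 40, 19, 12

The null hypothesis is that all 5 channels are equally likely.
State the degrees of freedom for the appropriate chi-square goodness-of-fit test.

There are k = 5 categories and no parameters were estimated from the data, so df = 5 − 1 = 4.

4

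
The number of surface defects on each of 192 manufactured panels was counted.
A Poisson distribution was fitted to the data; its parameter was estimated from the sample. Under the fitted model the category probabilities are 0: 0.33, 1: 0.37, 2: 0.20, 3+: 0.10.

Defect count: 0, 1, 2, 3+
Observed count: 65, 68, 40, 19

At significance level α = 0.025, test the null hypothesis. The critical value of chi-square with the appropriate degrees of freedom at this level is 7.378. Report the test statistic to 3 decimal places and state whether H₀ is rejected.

Expected counts E_i = n·p_i: 192×0.33 = 63.36, 192×0.37 = 71.04, 192×0.20 = 38.4, 192×0.10 = 19.2.
0: (65 − 63.36)²/63.36 = 2.6896/63.36 = 0.0424
1: (68 − 71.04)²/71.04 = 9.2416/71.04 = 0.1301
2: (40 − 38.4)²/38.4 = 2.56/38.4 = 0.0667
3+: (19 − 19.2)²/19.2 = 0.04/19.2 = 0.0021
Sum = 0.241
df = 2. Since 0.241 < 7.378, we do not reject H₀.

0.241; do not reject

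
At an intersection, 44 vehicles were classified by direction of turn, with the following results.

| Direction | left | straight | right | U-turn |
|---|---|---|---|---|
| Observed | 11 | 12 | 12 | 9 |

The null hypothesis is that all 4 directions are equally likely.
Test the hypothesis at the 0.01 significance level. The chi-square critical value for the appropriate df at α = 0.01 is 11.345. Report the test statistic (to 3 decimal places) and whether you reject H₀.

Under H₀ each category has probability 1/4, so each expected count is 44/4 = 11.
χ² = (11−11)²/11 + (12−11)²/11 + (12−11)²/11 + (9−11)²/11
   = 0.0000 + 0.0909 + 0.0909 + 0.3636
Sum = 0.545
df = 3. Since 0.545 < 11.345, we do not reject H₀.

0.545; do not reject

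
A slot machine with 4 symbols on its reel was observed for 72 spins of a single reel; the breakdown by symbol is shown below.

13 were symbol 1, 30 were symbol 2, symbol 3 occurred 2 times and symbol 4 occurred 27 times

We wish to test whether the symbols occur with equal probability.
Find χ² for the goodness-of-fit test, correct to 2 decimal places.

28.11

Expected count for each of the 4 categories: 72/4 = 18.
χ² = (13−18)²/18 + (30−18)²/18 + (2−18)²/18 + (27−18)²/18
   = 1.389 + 8.000 + 14.222 + 4.500
Sum = 28.11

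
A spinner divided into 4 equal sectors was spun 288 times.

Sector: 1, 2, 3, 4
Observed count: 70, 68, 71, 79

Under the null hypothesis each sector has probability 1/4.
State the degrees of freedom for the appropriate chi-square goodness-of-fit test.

3

There are k = 4 categories and no parameters were estimated from the data, so df = 4 − 1 = 3.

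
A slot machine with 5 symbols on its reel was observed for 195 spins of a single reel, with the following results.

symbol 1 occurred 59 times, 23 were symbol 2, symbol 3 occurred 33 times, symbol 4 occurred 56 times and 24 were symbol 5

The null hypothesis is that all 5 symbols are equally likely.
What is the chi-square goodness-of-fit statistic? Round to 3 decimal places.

30.923

Expected count for each of the 5 categories: 195/5 = 39.
cat           O        E   (O−E)²/E
symbol 1     59       39    10.2564
symbol 2     23       39     6.5641
symbol 3     33       39     0.9231
symbol 4     56       39     7.4103
symbol 5     24       39     5.7692
Sum = 30.923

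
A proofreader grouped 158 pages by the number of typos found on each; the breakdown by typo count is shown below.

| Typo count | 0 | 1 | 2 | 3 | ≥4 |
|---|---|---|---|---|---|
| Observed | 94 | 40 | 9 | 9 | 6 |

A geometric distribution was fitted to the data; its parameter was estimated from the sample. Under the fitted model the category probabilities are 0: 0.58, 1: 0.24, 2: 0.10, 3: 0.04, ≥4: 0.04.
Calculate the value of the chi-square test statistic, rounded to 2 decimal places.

Expected counts E_i = n·p_i: 158×0.58 = 91.64, 158×0.24 = 37.92, 158×0.10 = 15.8, 158×0.04 = 6.32, 158×0.04 = 6.32.
cat         O        E   (O−E)²/E
0          94    91.64      0.061
1          40    37.92      0.114
2           9     15.8      2.927
3           9     6.32      1.136
≥4          6     6.32      0.016
Sum = 4.25

4.25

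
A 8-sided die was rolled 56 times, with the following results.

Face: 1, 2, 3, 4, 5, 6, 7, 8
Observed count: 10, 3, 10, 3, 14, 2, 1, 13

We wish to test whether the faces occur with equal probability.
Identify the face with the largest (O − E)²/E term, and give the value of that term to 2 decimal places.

Under H₀ each category has probability 1/8, so each expected count is 56/8 = 7.
cat         O        E   (O−E)²/E
1          10        7      1.286
2           3        7      2.286
3          10        7      1.286
4           3        7      2.286
5          14        7      7.000
6           2        7      3.571
7           1        7      5.143
8          13        7      5.143
The largest term is for 5: 7.00.

5, 7.00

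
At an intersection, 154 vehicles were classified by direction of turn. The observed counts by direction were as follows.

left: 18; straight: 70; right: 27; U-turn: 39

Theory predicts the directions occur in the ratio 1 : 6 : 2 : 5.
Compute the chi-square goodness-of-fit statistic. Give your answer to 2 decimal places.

10.49

Ratio total = 14. Expected counts: 154×1/14 = 11, 154×6/14 = 66, 154×2/14 = 22, 154×5/14 = 55.
χ² = (18−11)²/11 + (70−66)²/66 + (27−22)²/22 + (39−55)²/55
   = 4.455 + 0.242 + 1.136 + 4.655
Sum = 10.49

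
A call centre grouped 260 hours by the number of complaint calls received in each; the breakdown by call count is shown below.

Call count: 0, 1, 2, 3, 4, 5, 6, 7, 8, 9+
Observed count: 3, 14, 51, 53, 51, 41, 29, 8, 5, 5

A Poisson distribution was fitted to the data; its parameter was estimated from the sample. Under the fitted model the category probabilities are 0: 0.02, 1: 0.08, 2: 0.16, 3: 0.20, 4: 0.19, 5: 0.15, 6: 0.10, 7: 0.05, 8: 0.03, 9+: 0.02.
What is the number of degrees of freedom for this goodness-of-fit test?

8

There are k = 10 categories and 1 parameter estimated from the data, so df = 10 − 1 − 1 = 8.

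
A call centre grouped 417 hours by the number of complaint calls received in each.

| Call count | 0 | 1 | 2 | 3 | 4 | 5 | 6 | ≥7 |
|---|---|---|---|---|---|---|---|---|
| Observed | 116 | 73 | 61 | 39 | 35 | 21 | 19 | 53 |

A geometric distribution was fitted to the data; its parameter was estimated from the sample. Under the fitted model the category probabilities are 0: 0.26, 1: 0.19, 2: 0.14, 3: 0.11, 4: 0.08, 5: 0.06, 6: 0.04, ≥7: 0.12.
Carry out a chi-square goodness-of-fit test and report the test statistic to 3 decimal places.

3.391

Expected counts E_i = n·p_i: 417×0.26 = 108.42, 417×0.19 = 79.23, 417×0.14 = 58.38, 417×0.11 = 45.87, 417×0.08 = 33.36, 417×0.06 = 25.02, 417×0.04 = 16.68, 417×0.12 = 50.04.
χ² = (116−108.42)²/108.42 + (73−79.23)²/79.23 + (61−58.38)²/58.38 + (39−45.87)²/45.87 + (35−33.36)²/33.36 + (21−25.02)²/25.02 + (19−16.68)²/16.68 + (53−50.04)²/50.04
   = 0.5299 + 0.4899 + 0.1176 + 1.0289 + 0.0806 + 0.6459 + 0.3227 + 0.1751
Sum = 3.391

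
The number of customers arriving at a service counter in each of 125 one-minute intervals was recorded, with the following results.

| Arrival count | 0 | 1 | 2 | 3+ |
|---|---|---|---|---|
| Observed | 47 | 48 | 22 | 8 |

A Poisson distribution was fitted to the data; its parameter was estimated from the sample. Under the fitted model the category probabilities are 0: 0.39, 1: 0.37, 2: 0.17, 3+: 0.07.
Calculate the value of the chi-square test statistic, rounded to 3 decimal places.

0.220

Expected counts E_i = n·p_i: 125×0.39 = 48.75, 125×0.37 = 46.25, 125×0.17 = 21.25, 125×0.07 = 8.75.
0: (47 − 48.75)²/48.75 = 3.0625/48.75 = 0.0628
1: (48 − 46.25)²/46.25 = 3.0625/46.25 = 0.0662
2: (22 − 21.25)²/21.25 = 0.5625/21.25 = 0.0265
3+: (8 − 8.75)²/8.75 = 0.5625/8.75 = 0.0643
Sum = 0.220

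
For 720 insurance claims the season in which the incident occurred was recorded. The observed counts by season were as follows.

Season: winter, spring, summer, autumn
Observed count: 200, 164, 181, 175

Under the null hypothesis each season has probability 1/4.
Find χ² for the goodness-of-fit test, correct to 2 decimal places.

Under H₀ each category has probability 1/4, so each expected count is 720/4 = 180.
cat         O        E   (O−E)²/E
winter    200      180      2.222
spring    164      180      1.422
summer    181      180      0.006
autumn    175      180      0.139
Sum = 3.79

3.79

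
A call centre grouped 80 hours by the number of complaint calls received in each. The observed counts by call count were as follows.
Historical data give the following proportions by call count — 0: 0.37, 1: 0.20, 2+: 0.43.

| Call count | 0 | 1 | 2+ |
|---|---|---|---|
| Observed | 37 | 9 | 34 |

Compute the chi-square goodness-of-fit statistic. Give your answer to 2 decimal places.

Expected counts E_i = n·p_i: 80×0.37 = 29.6, 80×0.20 = 16, 80×0.43 = 34.4.
χ² = (37−29.6)²/29.6 + (9−16)²/16 + (34−34.4)²/34.4
   = 1.850 + 3.063 + 0.005
Sum = 4.92

4.92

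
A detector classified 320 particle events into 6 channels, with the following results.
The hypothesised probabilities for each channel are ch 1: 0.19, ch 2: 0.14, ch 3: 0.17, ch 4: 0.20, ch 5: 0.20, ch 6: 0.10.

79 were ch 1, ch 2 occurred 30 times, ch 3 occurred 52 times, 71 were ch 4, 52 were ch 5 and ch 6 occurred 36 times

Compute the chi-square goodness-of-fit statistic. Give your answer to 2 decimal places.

13.96

Expected counts E_i = n·p_i: 320×0.19 = 60.8, 320×0.14 = 44.8, 320×0.17 = 54.4, 320×0.20 = 64, 320×0.20 = 64, 320×0.10 = 32.
cat         O        E   (O−E)²/E
ch 1       79     60.8      5.448
ch 2       30     44.8      4.889
ch 3       52     54.4      0.106
ch 4       71       64      0.766
ch 5       52       64      2.250
ch 6       36       32      0.500
Sum = 13.96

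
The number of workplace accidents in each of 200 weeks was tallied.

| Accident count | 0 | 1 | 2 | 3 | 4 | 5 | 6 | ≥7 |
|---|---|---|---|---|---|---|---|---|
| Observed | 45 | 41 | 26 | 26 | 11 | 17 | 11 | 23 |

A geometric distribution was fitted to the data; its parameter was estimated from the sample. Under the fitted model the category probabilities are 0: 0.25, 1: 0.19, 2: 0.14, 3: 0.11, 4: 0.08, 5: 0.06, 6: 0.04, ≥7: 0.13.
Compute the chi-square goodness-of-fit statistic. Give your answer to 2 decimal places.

Expected counts E_i = n·p_i: 200×0.25 = 50, 200×0.19 = 38, 200×0.14 = 28, 200×0.11 = 22, 200×0.08 = 16, 200×0.06 = 12, 200×0.04 = 8, 200×0.13 = 26.
0: (45 − 50)²/50 = 25/50 = 0.500
1: (41 − 38)²/38 = 9/38 = 0.237
2: (26 − 28)²/28 = 4/28 = 0.143
3: (26 − 22)²/22 = 16/22 = 0.727
4: (11 − 16)²/16 = 25/16 = 1.563
5: (17 − 12)²/12 = 25/12 = 2.083
6: (11 − 8)²/8 = 9/8 = 1.125
≥7: (23 − 26)²/26 = 9/26 = 0.346
Sum = 6.72

6.72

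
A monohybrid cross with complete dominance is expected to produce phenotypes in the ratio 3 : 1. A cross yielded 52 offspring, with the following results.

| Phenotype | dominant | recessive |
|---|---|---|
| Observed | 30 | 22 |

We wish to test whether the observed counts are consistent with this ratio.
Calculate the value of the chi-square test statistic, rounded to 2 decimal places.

Ratio total = 4. Expected counts: 52×3/4 = 39, 52×1/4 = 13.
χ² = (30−39)²/39 + (22−13)²/13
   = 2.077 + 6.231
Sum = 8.31

8.31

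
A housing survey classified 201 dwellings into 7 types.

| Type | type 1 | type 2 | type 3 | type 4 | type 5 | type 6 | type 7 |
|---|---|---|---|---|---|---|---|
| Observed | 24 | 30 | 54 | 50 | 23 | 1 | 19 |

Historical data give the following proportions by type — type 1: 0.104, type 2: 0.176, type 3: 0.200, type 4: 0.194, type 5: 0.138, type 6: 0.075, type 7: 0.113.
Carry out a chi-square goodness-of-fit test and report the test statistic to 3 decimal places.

23.677

Expected counts E_i = n·p_i: 201×0.104 = 20.904, 201×0.176 = 35.376, 201×0.200 = 40.2, 201×0.194 = 38.994, 201×0.138 = 27.738, 201×0.075 = 15.075, 201×0.113 = 22.713.
cat         O        E   (O−E)²/E
type 1     24   20.904     0.4585
type 2     30   35.376     0.8170
type 3     54     40.2     4.7373
type 4     50   38.994     3.1064
type 5     23   27.738     0.8093
type 6      1   15.075    13.1413
type 7     19   22.713     0.6070
Sum = 23.677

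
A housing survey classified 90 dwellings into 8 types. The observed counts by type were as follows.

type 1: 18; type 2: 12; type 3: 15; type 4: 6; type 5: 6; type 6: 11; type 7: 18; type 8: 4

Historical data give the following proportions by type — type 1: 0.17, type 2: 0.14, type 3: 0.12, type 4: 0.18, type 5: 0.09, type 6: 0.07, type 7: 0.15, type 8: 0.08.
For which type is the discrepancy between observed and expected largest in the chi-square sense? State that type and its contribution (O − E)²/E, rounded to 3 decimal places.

Expected counts E_i = n·p_i: 90×0.17 = 15.3, 90×0.14 = 12.6, 90×0.12 = 10.8, 90×0.18 = 16.2, 90×0.09 = 8.1, 90×0.07 = 6.3, 90×0.15 = 13.5, 90×0.08 = 7.2.
χ² = (18−15.3)²/15.3 + (12−12.6)²/12.6 + (15−10.8)²/10.8 + (6−16.2)²/16.2 + (6−8.1)²/8.1 + (11−6.3)²/6.3 + (18−13.5)²/13.5 + (4−7.2)²/7.2
   = 0.4765 + 0.0286 + 1.6333 + 6.4222 + 0.5444 + 3.5063 + 1.5000 + 1.4222
The largest term is for type 4: 6.422.

type 4, 6.422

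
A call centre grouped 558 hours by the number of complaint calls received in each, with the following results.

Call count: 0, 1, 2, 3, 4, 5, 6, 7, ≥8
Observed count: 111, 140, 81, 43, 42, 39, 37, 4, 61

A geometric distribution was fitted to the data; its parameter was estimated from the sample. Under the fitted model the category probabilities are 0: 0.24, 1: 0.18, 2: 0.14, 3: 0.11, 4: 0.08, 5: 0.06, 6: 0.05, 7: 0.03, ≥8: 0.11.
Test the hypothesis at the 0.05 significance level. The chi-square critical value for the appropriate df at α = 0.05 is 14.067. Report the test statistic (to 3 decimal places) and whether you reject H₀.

38.847; reject

Expected counts E_i = n·p_i: 558×0.24 = 133.92, 558×0.18 = 100.44, 558×0.14 = 78.12, 558×0.11 = 61.38, 558×0.08 = 44.64, 558×0.06 = 33.48, 558×0.05 = 27.9, 558×0.03 = 16.74, 558×0.11 = 61.38.
cat         O        E   (O−E)²/E
0         111   133.92     3.9227
1         140   100.44    15.5814
2          81    78.12     0.1062
3          43    61.38     5.5038
4          42    44.64     0.1561
5          39    33.48     0.9101
6          37     27.9     2.9681
7           4    16.74     9.6958
≥8         61    61.38     0.0024
Sum = 38.847
df = 7. Since 38.847 > 14.067, we reject H₀.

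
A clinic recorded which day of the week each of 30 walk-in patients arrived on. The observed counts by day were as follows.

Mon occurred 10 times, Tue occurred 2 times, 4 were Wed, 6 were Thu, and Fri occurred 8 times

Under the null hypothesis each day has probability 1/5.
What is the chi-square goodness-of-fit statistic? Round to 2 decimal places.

Expected count for each of the 5 categories: 30/5 = 6.
χ² = (10−6)²/6 + (2−6)²/6 + (4−6)²/6 + (6−6)²/6 + (8−6)²/6
   = 2.667 + 2.667 + 0.667 + 0.000 + 0.667
Sum = 6.67

6.67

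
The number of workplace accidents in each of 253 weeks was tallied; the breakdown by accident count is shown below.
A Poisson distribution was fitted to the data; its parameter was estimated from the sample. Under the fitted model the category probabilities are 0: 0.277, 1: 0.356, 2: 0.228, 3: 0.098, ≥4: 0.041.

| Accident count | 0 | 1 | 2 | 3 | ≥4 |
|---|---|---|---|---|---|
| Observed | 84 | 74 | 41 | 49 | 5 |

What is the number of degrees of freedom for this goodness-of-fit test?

There are k = 5 categories and 1 parameter estimated from the data, so df = 5 − 1 − 1 = 3.

3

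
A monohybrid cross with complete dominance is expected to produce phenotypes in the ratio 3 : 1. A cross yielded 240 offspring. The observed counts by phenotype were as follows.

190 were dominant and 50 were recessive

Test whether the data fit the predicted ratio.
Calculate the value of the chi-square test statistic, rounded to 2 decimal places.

Ratio total = 4. Expected counts: 240×3/4 = 180, 240×1/4 = 60.
χ² = (190−180)²/180 + (50−60)²/60
   = 0.556 + 1.667
Sum = 2.22

2.22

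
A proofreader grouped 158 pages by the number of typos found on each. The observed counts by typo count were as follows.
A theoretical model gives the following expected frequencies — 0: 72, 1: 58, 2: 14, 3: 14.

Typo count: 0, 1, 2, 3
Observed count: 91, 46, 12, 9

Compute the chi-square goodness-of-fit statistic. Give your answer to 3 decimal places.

9.568

0: (91 − 72)²/72 = 361/72 = 5.0139
1: (46 − 58)²/58 = 144/58 = 2.4828
2: (12 − 14)²/14 = 4/14 = 0.2857
3: (9 − 14)²/14 = 25/14 = 1.7857
Sum = 9.568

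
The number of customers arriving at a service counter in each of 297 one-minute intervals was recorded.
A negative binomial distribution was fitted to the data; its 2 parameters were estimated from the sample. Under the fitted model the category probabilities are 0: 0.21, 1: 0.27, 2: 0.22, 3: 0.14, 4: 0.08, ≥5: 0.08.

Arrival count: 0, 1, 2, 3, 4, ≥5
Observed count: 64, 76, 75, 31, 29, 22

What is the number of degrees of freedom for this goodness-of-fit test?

There are k = 6 categories and 2 parameters estimated from the data, so df = 6 − 1 − 2 = 3.

3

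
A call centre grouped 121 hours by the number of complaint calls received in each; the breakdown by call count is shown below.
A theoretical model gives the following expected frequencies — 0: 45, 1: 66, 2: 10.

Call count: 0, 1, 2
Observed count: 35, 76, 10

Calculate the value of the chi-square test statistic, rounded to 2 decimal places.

χ² = (35−45)²/45 + (76−66)²/66 + (10−10)²/10
   = 2.222 + 1.515 + 0.000
Sum = 3.74

3.74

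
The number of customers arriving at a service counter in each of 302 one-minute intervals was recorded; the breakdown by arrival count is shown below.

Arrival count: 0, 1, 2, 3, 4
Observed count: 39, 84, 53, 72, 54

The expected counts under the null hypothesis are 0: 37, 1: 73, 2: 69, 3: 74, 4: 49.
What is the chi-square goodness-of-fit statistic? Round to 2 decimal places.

cat         O        E   (O−E)²/E
0          39       37      0.108
1          84       73      1.658
2          53       69      3.710
3          72       74      0.054
4          54       49      0.510
Sum = 6.04

6.04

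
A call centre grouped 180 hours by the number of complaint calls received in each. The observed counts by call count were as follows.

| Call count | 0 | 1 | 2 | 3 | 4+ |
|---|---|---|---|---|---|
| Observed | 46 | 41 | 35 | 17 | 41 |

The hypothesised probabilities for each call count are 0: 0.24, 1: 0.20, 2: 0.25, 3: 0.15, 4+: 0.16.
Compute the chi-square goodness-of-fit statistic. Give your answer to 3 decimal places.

11.970

Expected counts E_i = n·p_i: 180×0.24 = 43.2, 180×0.20 = 36, 180×0.25 = 45, 180×0.15 = 27, 180×0.16 = 28.8.
χ² = (46−43.2)²/43.2 + (41−36)²/36 + (35−45)²/45 + (17−27)²/27 + (41−28.8)²/28.8
   = 0.1815 + 0.6944 + 2.2222 + 3.7037 + 5.1681
Sum = 11.970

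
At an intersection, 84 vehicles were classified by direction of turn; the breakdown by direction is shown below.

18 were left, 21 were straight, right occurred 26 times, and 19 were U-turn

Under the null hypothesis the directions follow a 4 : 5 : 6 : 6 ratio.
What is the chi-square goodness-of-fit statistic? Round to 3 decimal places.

Ratio total = 21. Expected counts: 84×4/21 = 16, 84×5/21 = 20, 84×6/21 = 24, 84×6/21 = 24.
left: (18 − 16)²/16 = 4/16 = 0.2500
straight: (21 − 20)²/20 = 1/20 = 0.0500
right: (26 − 24)²/24 = 4/24 = 0.1667
U-turn: (19 − 24)²/24 = 25/24 = 1.0417
Sum = 1.508

1.508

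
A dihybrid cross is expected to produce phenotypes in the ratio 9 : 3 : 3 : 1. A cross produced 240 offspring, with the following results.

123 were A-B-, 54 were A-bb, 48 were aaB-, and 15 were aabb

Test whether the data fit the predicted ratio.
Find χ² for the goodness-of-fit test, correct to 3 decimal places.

3.067

Ratio total = 16. Expected counts: 240×9/16 = 135, 240×3/16 = 45, 240×3/16 = 45, 240×1/16 = 15.
cat         O        E   (O−E)²/E
A-B-      123      135     1.0667
A-bb       54       45     1.8000
aaB-       48       45     0.2000
aabb       15       15     0.0000
Sum = 3.067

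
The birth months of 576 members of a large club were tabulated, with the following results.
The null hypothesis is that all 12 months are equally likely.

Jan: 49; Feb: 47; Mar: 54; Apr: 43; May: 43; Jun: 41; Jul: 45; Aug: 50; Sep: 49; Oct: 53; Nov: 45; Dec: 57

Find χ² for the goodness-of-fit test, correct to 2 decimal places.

Under H₀ each category has probability 1/12, so each expected count is 576/12 = 48.
χ² = (49−48)²/48 + (47−48)²/48 + (54−48)²/48 + (43−48)²/48 + (43−48)²/48 + (41−48)²/48 + (45−48)²/48 + (50−48)²/48 + (49−48)²/48 + (53−48)²/48 + (45−48)²/48 + (57−48)²/48
   = 0.021 + 0.021 + 0.750 + 0.521 + 0.521 + 1.021 + 0.188 + 0.083 + 0.021 + 0.521 + 0.188 + 1.688
Sum = 5.54

5.54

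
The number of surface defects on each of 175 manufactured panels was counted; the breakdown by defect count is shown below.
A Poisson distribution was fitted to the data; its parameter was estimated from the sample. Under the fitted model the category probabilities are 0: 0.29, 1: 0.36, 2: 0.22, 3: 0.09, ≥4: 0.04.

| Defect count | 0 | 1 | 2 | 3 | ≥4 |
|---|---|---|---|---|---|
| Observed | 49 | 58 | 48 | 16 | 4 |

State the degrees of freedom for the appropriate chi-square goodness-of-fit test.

3

There are k = 5 categories and 1 parameter estimated from the data, so df = 5 − 1 − 1 = 3.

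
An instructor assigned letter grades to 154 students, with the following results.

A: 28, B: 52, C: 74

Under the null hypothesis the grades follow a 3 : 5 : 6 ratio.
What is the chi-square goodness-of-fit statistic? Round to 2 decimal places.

Ratio total = 14. Expected counts: 154×3/14 = 33, 154×5/14 = 55, 154×6/14 = 66.
cat         O        E   (O−E)²/E
A          28       33      0.758
B          52       55      0.164
C          74       66      0.970
Sum = 1.89

1.89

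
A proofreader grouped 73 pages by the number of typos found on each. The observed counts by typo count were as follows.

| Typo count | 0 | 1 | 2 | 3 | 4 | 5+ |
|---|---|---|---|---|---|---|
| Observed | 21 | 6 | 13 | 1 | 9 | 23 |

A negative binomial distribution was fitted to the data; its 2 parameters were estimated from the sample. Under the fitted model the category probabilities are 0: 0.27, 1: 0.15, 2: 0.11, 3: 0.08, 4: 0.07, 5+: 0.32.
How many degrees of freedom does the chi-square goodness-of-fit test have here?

3

There are k = 6 categories and 2 parameters estimated from the data, so df = 6 − 1 − 2 = 3.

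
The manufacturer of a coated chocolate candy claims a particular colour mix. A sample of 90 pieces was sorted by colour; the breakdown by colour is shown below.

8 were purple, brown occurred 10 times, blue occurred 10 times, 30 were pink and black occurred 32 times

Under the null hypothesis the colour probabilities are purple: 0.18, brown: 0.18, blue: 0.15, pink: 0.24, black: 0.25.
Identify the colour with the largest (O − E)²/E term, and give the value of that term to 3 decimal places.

purple, 4.151

Expected counts E_i = n·p_i: 90×0.18 = 16.2, 90×0.18 = 16.2, 90×0.15 = 13.5, 90×0.24 = 21.6, 90×0.25 = 22.5.
χ² = (8−16.2)²/16.2 + (10−16.2)²/16.2 + (10−13.5)²/13.5 + (30−21.6)²/21.6 + (32−22.5)²/22.5
   = 4.1506 + 2.3728 + 0.9074 + 3.2667 + 4.0111
The largest term is for purple: 4.151.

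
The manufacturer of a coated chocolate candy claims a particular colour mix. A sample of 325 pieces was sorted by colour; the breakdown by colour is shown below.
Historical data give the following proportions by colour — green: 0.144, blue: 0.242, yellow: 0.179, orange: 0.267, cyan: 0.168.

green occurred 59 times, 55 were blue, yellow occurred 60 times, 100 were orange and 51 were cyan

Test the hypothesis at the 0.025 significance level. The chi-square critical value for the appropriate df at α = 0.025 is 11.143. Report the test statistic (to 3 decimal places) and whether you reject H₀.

12.602; reject

Expected counts E_i = n·p_i: 325×0.144 = 46.8, 325×0.242 = 78.65, 325×0.179 = 58.175, 325×0.267 = 86.775, 325×0.168 = 54.6.
cat         O        E   (O−E)²/E
green      59     46.8     3.1803
blue       55    78.65     7.1115
yellow     60   58.175     0.0573
orange    100   86.775     2.0156
cyan       51     54.6     0.2374
Sum = 12.602
df = 4. Since 12.602 > 11.143, we reject H₀.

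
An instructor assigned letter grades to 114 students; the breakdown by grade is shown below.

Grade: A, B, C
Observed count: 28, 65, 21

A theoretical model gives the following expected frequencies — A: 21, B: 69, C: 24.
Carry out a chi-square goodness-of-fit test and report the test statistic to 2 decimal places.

χ² = (28−21)²/21 + (65−69)²/69 + (21−24)²/24
   = 2.333 + 0.232 + 0.375
Sum = 2.94

2.94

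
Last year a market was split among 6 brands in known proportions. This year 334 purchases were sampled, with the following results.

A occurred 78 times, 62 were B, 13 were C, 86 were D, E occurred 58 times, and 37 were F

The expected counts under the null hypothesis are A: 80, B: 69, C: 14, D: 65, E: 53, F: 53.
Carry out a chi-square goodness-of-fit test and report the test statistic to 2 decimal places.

cat         O        E   (O−E)²/E
A          78       80      0.050
B          62       69      0.710
C          13       14      0.071
D          86       65      6.785
E          58       53      0.472
F          37       53      4.830
Sum = 12.92

12.92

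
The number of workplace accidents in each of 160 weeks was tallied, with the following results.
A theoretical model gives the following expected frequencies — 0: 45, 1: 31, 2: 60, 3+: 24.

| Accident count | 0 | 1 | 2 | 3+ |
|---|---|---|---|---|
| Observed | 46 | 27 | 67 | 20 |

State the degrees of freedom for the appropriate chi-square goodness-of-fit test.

3

There are k = 4 categories and no parameters were estimated from the data, so df = 4 − 1 = 3.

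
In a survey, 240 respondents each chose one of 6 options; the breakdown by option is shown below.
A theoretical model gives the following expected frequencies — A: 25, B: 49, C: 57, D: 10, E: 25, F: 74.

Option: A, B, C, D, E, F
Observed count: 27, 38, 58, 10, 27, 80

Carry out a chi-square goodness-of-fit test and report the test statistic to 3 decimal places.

3.293

cat         O        E   (O−E)²/E
A          27       25     0.1600
B          38       49     2.4694
C          58       57     0.0175
D          10       10     0.0000
E          27       25     0.1600
F          80       74     0.4865
Sum = 3.293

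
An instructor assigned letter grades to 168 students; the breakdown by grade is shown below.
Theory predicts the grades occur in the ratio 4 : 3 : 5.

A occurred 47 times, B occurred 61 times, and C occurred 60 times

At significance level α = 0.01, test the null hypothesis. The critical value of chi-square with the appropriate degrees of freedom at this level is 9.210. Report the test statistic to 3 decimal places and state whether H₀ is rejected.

Ratio total = 12. Expected counts: 168×4/12 = 56, 168×3/12 = 42, 168×5/12 = 70.
χ² = (47−56)²/56 + (61−42)²/42 + (60−70)²/70
   = 1.4464 + 8.5952 + 1.4286
Sum = 11.470
df = 2. Since 11.470 > 9.210, we reject H₀.

11.470; reject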